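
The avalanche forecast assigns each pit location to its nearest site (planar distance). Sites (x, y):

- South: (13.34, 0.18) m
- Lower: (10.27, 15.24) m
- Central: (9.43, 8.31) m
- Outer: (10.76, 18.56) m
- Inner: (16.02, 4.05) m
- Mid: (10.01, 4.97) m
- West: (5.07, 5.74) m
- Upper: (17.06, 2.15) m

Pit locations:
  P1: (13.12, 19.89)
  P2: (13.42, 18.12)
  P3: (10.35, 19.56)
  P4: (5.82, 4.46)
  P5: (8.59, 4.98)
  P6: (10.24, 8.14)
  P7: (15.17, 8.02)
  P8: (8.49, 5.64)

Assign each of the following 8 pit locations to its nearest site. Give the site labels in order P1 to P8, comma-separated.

Outer, Outer, Outer, West, Mid, Central, Inner, Mid

P1 → Outer (d²=7.34)
P2 → Outer (d²=7.27)
P3 → Outer (d²=1.17)
P4 → West (d²=2.20)
P5 → Mid (d²=2.02)
P6 → Central (d²=0.69)
P7 → Inner (d²=16.48)
P8 → Mid (d²=2.76)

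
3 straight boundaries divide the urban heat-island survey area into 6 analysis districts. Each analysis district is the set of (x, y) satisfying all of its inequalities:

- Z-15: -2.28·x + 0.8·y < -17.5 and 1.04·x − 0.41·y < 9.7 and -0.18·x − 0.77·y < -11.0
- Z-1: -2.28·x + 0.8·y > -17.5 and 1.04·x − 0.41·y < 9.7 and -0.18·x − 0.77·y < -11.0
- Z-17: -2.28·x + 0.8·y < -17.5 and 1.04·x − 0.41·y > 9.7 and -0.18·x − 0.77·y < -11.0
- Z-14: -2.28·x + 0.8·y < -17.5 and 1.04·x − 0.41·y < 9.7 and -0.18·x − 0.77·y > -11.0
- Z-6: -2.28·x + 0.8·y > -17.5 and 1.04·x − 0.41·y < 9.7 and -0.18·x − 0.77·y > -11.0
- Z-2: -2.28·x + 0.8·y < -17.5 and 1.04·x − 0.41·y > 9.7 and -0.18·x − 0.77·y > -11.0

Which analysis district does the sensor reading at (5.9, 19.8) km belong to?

Z-1

-2.28·5.9 + 0.8·19.8 = 2.388, which is > -17.5
1.04·5.9 − 0.41·19.8 = -1.982, which is < 9.7
-0.18·5.9 − 0.77·19.8 = -16.308, which is < -11.0
This sign pattern matches Z-1.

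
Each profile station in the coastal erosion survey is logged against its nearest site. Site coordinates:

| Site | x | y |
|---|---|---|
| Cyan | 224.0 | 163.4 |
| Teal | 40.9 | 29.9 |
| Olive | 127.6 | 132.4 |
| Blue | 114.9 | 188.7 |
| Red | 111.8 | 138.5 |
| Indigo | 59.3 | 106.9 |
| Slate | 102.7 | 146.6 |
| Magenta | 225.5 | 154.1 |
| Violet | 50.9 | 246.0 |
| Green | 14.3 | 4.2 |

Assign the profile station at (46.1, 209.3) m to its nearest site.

Squared distances to each site:
Cyan: 33755.220; Teal: 32211.400; Olive: 12555.860; Blue: 5157.800; Red: 9329.130; Indigo: 10660.000; Slate: 7134.850; Magenta: 35231.400; Violet: 1369.930; Green: 43077.250.
Minimum at Violet.

Violet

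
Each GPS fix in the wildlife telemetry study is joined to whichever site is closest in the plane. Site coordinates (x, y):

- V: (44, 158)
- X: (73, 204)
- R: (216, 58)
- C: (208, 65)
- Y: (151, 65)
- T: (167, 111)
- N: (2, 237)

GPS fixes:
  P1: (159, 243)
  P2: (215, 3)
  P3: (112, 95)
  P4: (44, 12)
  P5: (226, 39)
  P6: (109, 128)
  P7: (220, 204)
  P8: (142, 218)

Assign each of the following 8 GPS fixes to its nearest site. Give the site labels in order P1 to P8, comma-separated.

P1 → X (d²=8917.00)
P2 → R (d²=3026.00)
P3 → Y (d²=2421.00)
P4 → Y (d²=14258.00)
P5 → R (d²=461.00)
P6 → T (d²=3653.00)
P7 → T (d²=11458.00)
P8 → X (d²=4957.00)

X, R, Y, Y, R, T, T, X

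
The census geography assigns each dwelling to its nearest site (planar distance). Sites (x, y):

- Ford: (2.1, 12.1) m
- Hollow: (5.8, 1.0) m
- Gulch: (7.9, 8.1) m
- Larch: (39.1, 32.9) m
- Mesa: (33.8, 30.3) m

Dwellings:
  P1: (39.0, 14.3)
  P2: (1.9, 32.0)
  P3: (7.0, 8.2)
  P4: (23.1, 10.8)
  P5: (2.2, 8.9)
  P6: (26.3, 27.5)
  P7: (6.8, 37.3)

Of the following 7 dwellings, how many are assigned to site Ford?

P1 → Mesa
P2 → Ford
P3 → Gulch
P4 → Gulch
P5 → Ford
P6 → Mesa
P7 → Ford
3 of the 7 go to Ford.

3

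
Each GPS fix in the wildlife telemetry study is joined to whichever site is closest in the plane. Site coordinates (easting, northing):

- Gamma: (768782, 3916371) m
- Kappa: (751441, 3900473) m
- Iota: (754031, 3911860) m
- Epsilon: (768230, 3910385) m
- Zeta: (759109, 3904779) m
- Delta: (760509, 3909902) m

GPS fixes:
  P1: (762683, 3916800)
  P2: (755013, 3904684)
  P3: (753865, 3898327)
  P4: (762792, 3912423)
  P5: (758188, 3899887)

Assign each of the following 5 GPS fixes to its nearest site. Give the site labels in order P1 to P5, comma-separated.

P1 → Gamma (d²=37381842.00)
P2 → Zeta (d²=16786241.00)
P3 → Kappa (d²=10481092.00)
P4 → Delta (d²=11567530.00)
P5 → Zeta (d²=24779905.00)

Gamma, Zeta, Kappa, Delta, Zeta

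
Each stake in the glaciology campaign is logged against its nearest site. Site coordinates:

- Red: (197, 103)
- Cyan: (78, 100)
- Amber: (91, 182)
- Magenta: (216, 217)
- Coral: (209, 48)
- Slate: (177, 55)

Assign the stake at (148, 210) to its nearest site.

Squared distances to each site:
Red: 13850.000; Cyan: 17000.000; Amber: 4033.000; Magenta: 4673.000; Coral: 29965.000; Slate: 24866.000.
Minimum at Amber.

Amber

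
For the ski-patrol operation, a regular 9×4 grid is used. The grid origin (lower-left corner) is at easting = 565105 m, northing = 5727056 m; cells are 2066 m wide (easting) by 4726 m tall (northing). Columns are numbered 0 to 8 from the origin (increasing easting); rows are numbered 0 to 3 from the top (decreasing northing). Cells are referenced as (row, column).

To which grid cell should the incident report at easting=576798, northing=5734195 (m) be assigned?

Column index: ⌊(576798 − 565105) / 2066⌋ = ⌊5.660⌋ = 5
Row offset from origin: ⌊(5734195 − 5727056) / 4726⌋ = ⌊1.511⌋ = 1 → row 2 (counted from top)

(2, 5)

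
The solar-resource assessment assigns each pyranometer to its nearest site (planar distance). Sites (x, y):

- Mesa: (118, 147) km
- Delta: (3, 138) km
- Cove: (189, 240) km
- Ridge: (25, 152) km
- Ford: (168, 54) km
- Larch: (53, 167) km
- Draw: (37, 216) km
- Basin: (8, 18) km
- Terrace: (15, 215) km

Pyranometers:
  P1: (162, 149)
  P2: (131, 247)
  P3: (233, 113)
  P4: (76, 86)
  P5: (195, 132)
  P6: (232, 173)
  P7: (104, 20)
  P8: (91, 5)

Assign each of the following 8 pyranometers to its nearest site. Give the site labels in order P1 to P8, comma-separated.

P1 → Mesa (d²=1940.00)
P2 → Cove (d²=3413.00)
P3 → Ford (d²=7706.00)
P4 → Mesa (d²=5485.00)
P5 → Mesa (d²=6154.00)
P6 → Cove (d²=6338.00)
P7 → Ford (d²=5252.00)
P8 → Basin (d²=7058.00)

Mesa, Cove, Ford, Mesa, Mesa, Cove, Ford, Basin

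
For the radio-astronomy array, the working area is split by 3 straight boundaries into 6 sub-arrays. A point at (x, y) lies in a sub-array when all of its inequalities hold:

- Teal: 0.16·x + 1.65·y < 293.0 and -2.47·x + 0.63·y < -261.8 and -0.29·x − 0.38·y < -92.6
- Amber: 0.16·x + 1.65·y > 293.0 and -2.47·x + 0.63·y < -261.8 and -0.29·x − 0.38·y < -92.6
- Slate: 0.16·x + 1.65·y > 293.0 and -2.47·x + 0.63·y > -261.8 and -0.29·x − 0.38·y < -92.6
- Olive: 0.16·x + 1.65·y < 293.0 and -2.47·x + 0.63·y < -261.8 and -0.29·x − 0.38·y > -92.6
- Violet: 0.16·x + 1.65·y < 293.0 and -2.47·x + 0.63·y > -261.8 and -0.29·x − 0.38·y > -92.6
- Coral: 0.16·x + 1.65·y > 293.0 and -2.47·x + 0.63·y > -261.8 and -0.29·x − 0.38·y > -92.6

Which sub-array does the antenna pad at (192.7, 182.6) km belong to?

Amber

0.16·192.7 + 1.65·182.6 = 332.122, which is > 293.0
-2.47·192.7 + 0.63·182.6 = -360.931, which is < -261.8
-0.29·192.7 − 0.38·182.6 = -125.271, which is < -92.6
This sign pattern matches Amber.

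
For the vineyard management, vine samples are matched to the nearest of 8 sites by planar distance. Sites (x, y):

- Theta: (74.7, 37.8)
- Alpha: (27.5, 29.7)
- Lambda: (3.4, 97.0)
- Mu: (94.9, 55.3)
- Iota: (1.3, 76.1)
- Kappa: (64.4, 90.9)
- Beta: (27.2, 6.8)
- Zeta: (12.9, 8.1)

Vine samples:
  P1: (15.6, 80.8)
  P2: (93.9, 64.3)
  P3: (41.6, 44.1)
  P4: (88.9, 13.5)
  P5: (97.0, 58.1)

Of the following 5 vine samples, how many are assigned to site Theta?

P1 → Iota
P2 → Mu
P3 → Alpha
P4 → Theta
P5 → Mu
1 of the 5 goes to Theta.

1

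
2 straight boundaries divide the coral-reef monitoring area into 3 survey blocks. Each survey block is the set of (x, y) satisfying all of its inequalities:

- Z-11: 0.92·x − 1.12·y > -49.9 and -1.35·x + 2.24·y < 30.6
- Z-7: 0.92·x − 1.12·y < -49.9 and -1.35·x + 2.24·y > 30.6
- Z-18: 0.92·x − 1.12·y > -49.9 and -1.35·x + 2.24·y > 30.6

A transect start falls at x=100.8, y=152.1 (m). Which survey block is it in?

Z-7

0.92·100.8 − 1.12·152.1 = -77.616, which is < -49.9
-1.35·100.8 + 2.24·152.1 = 204.624, which is > 30.6
This sign pattern matches Z-7.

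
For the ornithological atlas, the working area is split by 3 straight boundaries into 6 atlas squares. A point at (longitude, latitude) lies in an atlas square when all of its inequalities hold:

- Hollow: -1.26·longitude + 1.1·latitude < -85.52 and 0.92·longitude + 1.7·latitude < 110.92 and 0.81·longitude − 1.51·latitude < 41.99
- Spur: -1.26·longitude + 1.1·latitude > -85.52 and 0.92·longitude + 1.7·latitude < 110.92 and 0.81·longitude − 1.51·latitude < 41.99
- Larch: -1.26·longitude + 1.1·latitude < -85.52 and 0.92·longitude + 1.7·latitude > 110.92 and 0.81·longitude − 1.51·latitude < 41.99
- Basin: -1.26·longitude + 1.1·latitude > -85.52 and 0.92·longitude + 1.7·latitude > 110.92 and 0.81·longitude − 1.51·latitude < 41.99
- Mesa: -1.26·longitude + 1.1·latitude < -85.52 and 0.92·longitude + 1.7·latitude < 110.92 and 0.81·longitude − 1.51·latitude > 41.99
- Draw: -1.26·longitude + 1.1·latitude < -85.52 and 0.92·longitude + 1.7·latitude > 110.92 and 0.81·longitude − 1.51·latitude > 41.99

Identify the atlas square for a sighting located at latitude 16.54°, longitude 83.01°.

-1.26·83.01 + 1.1·16.54 = -86.399, which is < -85.52
0.92·83.01 + 1.7·16.54 = 104.487, which is < 110.92
0.81·83.01 − 1.51·16.54 = 42.263, which is > 41.99
This sign pattern matches Mesa.

Mesa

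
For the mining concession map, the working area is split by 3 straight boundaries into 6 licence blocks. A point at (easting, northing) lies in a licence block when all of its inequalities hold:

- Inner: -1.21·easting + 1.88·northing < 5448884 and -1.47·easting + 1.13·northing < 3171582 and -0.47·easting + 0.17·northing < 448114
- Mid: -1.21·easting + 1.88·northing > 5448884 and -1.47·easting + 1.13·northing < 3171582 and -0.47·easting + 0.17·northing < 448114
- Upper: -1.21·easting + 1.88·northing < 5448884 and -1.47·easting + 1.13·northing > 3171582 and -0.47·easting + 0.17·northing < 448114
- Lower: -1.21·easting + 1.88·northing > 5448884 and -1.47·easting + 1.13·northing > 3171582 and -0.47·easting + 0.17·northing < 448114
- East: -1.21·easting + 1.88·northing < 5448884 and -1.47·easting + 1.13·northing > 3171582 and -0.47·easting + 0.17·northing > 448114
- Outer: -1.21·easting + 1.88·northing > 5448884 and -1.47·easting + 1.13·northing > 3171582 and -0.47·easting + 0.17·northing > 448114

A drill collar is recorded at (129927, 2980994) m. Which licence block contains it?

Upper

-1.21·129927 + 1.88·2980994 = 5447057.050, which is < 5448884
-1.47·129927 + 1.13·2980994 = 3177530.530, which is > 3171582
-0.47·129927 + 0.17·2980994 = 445703.290, which is < 448114
This sign pattern matches Upper.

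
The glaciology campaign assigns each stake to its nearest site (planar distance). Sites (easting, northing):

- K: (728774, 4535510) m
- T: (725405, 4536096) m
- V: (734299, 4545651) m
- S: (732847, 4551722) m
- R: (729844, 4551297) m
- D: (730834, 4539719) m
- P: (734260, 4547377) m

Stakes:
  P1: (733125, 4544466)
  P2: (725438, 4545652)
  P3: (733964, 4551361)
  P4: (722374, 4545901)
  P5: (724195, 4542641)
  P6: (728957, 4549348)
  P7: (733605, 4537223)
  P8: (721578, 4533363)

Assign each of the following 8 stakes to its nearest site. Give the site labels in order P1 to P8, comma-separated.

P1 → V (d²=2782501.00)
P2 → R (d²=51278861.00)
P3 → S (d²=1378010.00)
P4 → R (d²=84917716.00)
P5 → T (d²=44301125.00)
P6 → R (d²=4585370.00)
P7 → D (d²=13908457.00)
P8 → T (d²=22115218.00)

V, R, S, R, T, R, D, T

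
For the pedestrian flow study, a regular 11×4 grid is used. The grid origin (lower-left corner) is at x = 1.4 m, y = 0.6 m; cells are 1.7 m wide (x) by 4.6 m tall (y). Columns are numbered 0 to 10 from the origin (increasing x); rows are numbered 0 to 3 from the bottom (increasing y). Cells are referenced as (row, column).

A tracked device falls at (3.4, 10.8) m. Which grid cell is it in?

(2, 1)

Column index: ⌊(3.4 − 1.4) / 1.7⌋ = ⌊1.176⌋ = 1
Row offset from origin: ⌊(10.8 − 0.6) / 4.6⌋ = ⌊2.217⌋ = 2 → row 2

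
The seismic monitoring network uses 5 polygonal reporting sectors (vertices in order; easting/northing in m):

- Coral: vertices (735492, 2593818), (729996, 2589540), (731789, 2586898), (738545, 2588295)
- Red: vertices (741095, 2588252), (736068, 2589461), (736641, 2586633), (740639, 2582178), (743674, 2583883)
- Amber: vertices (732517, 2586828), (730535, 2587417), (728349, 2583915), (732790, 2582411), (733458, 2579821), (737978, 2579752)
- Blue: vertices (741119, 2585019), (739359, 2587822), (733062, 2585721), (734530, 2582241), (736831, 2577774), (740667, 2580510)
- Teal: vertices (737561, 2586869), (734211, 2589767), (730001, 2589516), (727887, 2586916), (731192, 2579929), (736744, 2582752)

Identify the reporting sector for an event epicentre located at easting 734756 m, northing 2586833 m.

Teal

Cast a ray rightward from (734756, 2586833). For each polygon, the edges (by vertex number in listed order) whose endpoints lie on opposite sides of northing = 2586833, where each meets that height, and whether that is right or left of the point:
Coral: no edge straddles that height → 0 crossings.
Red: 2–3 at easting≈736600.5 (right), 5–1 at easting≈741932.6 (right) → 2 crossings.
Amber: 1–2 at easting≈732500.2 (left), 2–3 at easting≈730170.5 (left) → 0 crossings.
Blue: 1–2 at easting≈739980.0 (right), 2–3 at easting≈736394.8 (right) → 2 crossings.
Teal: 4–5 at easting≈727926.3 (left), 6–1 at easting≈737553.9 (right) → 1 crossing.
Only Teal has an odd count, so the point is inside Teal.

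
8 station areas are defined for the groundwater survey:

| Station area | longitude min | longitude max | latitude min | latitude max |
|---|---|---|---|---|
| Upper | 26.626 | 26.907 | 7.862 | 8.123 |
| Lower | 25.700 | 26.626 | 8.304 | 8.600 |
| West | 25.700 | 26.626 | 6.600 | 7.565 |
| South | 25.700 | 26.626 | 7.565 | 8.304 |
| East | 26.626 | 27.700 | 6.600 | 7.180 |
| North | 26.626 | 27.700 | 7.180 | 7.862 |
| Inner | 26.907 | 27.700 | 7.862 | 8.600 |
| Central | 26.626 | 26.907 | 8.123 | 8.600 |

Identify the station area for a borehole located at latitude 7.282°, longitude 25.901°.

West

The point has longitude = 25.901 and latitude = 7.282.
Only West satisfies 25.700 ≤ longitude ≤ 26.626 and 6.600 ≤ latitude ≤ 7.565.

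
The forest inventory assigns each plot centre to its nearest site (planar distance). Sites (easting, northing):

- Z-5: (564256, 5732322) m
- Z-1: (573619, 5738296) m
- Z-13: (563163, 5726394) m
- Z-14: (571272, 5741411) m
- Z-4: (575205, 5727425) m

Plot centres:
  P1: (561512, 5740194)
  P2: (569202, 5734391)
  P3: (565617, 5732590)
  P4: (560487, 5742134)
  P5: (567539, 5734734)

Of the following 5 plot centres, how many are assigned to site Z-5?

5

P1 → Z-5
P2 → Z-5
P3 → Z-5
P4 → Z-5
P5 → Z-5
5 of the 5 go to Z-5.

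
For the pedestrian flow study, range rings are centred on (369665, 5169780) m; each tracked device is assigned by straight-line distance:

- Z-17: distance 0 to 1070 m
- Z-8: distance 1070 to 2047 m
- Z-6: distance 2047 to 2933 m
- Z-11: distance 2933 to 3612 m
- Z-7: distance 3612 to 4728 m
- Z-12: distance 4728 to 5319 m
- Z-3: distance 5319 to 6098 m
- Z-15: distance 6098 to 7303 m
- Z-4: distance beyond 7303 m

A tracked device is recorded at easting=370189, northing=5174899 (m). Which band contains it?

Distance = √((370189−369665)² + (5174899−5169780)²) = √(274576.000 + 26204161.000) = 5145.749 m.
4728 ≤ 5145.749 < 5319 → Z-12.

Z-12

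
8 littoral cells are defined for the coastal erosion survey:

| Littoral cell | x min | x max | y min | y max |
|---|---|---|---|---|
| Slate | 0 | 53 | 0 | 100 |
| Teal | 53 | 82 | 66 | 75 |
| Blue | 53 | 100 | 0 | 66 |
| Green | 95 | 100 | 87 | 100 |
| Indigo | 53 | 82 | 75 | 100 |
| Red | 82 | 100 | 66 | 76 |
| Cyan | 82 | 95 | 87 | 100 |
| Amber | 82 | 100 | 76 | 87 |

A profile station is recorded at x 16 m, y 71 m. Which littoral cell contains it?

The point has x = 16 and y = 71.
Only Slate satisfies 0 ≤ x ≤ 53 and 0 ≤ y ≤ 100.

Slate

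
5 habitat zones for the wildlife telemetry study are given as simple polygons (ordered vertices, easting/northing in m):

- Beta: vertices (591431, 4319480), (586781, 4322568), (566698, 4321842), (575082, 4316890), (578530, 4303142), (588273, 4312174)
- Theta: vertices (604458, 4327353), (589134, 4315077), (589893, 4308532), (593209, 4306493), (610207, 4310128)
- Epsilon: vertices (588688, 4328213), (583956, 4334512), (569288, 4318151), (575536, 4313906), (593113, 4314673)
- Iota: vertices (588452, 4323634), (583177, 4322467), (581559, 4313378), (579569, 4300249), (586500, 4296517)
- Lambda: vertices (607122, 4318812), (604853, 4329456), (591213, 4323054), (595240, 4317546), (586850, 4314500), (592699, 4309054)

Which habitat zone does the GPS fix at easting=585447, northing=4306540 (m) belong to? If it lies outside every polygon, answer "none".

Iota

Cast a ray rightward from (585447, 4306540). For each polygon, the edges (by vertex number in listed order) whose endpoints lie on opposite sides of northing = 4306540, where each meets that height, and whether that is right or left of the point:
Beta: 4–5 at easting≈577677.8 (left), 5–6 at easting≈582195.5 (left) → 0 crossings.
Theta: 3–4 at easting≈593132.6 (right), 4–5 at easting≈593428.8 (right) → 2 crossings.
Epsilon: no edge straddles that height → 0 crossings.
Iota: 3–4 at easting≈580522.5 (left), 5–1 at easting≈587221.5 (right) → 1 crossing.
Lambda: no edge straddles that height → 0 crossings.
Only Iota has an odd count, so the point is inside Iota.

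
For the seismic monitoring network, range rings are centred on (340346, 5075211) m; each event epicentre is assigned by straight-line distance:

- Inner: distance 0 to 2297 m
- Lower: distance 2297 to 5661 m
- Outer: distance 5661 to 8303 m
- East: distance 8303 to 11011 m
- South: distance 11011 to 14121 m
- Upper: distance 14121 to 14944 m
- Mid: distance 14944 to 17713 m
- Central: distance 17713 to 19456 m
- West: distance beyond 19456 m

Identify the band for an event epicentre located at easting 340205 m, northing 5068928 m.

Distance = √((340205−340346)² + (5068928−5075211)²) = √(19881.000 + 39476089.000) = 6284.582 m.
5661 ≤ 6284.582 < 8303 → Outer.

Outer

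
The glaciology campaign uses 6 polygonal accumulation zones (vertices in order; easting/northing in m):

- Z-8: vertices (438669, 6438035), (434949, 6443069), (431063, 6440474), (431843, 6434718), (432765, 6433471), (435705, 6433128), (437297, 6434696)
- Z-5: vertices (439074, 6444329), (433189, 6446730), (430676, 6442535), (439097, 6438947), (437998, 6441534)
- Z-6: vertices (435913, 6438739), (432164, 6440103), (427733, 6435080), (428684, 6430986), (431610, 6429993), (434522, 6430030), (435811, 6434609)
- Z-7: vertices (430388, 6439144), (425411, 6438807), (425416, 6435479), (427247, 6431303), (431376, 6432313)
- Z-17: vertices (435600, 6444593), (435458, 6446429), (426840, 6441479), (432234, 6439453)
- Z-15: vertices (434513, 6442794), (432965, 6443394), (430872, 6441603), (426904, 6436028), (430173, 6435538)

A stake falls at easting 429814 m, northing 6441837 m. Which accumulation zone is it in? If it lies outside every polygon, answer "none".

Cast a ray rightward from (429814, 6441837). For each polygon, the edges (by vertex number in listed order) whose endpoints lie on opposite sides of northing = 6441837, where each meets that height, and whether that is right or left of the point:
Z-8: 1–2 at easting≈435859.4 (right), 2–3 at easting≈433104.1 (right) → 2 crossings.
Z-5: 3–4 at easting≈432314.2 (right), 5–1 at easting≈438114.6 (right) → 2 crossings.
Z-6: no edge straddles that height → 0 crossings.
Z-7: no edge straddles that height → 0 crossings.
Z-17: 2–3 at easting≈427463.3 (left), 4–1 at easting≈433795.2 (right) → 1 crossing.
Z-15: 2–3 at easting≈431145.5 (right), 5–1 at easting≈433940.6 (right) → 2 crossings.
Only Z-17 has an odd count, so the point is inside Z-17.

Z-17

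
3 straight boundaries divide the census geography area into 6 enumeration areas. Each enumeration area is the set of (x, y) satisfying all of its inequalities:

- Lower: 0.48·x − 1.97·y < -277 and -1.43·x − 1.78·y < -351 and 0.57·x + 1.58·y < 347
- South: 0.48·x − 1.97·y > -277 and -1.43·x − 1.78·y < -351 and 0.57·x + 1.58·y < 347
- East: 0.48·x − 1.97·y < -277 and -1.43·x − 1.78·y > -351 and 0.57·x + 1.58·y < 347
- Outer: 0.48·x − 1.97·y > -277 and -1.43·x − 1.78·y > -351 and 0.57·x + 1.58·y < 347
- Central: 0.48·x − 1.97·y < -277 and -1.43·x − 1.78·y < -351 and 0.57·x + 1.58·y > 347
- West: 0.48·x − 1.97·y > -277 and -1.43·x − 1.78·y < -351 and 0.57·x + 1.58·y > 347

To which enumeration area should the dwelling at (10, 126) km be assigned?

Outer

0.48·10 − 1.97·126 = -243.420, which is > -277
-1.43·10 − 1.78·126 = -238.580, which is > -351
0.57·10 + 1.58·126 = 204.780, which is < 347
This sign pattern matches Outer.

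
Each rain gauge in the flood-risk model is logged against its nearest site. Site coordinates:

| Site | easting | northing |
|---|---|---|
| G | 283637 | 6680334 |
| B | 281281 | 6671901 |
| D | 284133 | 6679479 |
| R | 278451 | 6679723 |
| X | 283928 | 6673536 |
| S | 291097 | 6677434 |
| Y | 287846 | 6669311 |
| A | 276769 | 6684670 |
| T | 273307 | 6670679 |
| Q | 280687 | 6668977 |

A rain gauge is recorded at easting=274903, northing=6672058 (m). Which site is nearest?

T

Squared distances to each site:
G: 144774932.000; B: 40703533.000; D: 140264141.000; R: 71340529.000; X: 83635109.000; S: 291147012.000; Y: 175067258.000; A: 162544500.000; T: 4448857.000; Q: 42947217.000.
Minimum at T.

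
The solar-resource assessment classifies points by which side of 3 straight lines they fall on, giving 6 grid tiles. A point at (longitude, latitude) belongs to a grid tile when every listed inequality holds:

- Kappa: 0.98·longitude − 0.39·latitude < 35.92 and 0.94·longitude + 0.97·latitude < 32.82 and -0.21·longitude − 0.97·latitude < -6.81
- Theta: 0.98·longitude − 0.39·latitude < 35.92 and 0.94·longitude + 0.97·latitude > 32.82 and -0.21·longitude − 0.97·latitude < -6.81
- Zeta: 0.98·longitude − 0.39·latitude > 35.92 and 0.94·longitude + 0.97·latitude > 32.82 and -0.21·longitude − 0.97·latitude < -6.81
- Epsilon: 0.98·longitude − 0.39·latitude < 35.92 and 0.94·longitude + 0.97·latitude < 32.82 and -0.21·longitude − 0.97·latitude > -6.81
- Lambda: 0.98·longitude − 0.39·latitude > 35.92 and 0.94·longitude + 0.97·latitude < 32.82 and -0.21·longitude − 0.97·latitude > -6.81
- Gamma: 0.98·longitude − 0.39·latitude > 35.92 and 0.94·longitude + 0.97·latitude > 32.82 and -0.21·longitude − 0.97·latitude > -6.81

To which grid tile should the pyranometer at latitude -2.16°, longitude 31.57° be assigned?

Epsilon

0.98·31.57 − 0.39·-2.16 = 31.781, which is < 35.92
0.94·31.57 + 0.97·-2.16 = 27.581, which is < 32.82
-0.21·31.57 − 0.97·-2.16 = -4.534, which is > -6.81
This sign pattern matches Epsilon.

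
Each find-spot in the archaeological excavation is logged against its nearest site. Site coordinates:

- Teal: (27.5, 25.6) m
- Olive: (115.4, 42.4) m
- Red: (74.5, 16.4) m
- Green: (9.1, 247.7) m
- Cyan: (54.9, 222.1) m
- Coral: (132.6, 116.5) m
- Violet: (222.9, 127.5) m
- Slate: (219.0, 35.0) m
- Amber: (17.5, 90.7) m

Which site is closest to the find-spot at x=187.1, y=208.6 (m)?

Squared distances to each site:
Teal: 58961.160; Olive: 32763.330; Red: 49619.600; Green: 33212.810; Cyan: 17659.090; Coral: 11452.660; Violet: 7858.850; Slate: 31154.570; Amber: 42664.570.
Minimum at Violet.

Violet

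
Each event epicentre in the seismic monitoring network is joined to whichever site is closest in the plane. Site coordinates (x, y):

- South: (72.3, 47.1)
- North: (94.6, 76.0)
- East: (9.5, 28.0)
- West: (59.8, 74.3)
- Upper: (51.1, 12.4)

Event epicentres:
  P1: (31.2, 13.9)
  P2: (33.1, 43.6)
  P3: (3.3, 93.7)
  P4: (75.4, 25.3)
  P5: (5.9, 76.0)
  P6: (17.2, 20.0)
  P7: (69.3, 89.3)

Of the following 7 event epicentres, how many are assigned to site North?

0

P1 → Upper
P2 → East
P3 → West
P4 → South
P5 → East
P6 → East
P7 → West
0 of the 7 go to North.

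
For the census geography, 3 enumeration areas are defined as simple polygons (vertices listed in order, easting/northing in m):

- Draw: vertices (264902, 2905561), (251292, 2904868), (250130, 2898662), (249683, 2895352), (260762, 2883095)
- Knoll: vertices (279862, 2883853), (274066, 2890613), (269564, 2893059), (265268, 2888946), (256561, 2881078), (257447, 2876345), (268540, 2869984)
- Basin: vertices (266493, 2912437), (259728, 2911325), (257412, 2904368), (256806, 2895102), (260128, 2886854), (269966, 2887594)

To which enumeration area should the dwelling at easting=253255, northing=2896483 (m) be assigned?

Cast a ray rightward from (253255, 2896483). For each polygon, the edges (by vertex number in listed order) whose endpoints lie on opposite sides of northing = 2896483, where each meets that height, and whether that is right or left of the point:
Draw: 3–4 at easting≈249835.7 (left), 5–1 at easting≈263229.1 (right) → 1 crossing.
Knoll: no edge straddles that height → 0 crossings.
Basin: 3–4 at easting≈256896.3 (right), 6–1 at easting≈268723.3 (right) → 2 crossings.
Only Draw has an odd count, so the point is inside Draw.

Draw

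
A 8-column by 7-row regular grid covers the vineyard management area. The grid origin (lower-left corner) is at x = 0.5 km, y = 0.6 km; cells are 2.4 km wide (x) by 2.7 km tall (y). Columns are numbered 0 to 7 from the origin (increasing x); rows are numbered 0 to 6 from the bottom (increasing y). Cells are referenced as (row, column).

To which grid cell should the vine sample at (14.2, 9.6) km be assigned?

(3, 5)

Column index: ⌊(14.2 − 0.5) / 2.4⌋ = ⌊5.708⌋ = 5
Row offset from origin: ⌊(9.6 − 0.6) / 2.7⌋ = ⌊3.333⌋ = 3 → row 3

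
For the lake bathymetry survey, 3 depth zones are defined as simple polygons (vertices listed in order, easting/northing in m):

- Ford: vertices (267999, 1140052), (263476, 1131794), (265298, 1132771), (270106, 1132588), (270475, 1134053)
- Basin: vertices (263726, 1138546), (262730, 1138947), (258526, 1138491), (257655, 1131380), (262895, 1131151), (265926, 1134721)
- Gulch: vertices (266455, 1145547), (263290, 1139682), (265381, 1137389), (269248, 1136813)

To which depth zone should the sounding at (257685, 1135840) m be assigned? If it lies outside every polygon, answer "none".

none

Cast a ray rightward from (257685, 1135840). For each polygon, the edges (by vertex number in listed order) whose endpoints lie on opposite sides of northing = 1135840, where each meets that height, and whether that is right or left of the point:
Ford: 1–2 at easting≈265692.0 (right), 5–1 at easting≈269737.4 (right) → 2 crossings.
Basin: 3–4 at easting≈258201.3 (right), 6–1 at easting≈265282.4 (right) → 2 crossings.
Gulch: no edge straddles that height → 0 crossings.
All counts are even, so the point lies outside every listed polygon.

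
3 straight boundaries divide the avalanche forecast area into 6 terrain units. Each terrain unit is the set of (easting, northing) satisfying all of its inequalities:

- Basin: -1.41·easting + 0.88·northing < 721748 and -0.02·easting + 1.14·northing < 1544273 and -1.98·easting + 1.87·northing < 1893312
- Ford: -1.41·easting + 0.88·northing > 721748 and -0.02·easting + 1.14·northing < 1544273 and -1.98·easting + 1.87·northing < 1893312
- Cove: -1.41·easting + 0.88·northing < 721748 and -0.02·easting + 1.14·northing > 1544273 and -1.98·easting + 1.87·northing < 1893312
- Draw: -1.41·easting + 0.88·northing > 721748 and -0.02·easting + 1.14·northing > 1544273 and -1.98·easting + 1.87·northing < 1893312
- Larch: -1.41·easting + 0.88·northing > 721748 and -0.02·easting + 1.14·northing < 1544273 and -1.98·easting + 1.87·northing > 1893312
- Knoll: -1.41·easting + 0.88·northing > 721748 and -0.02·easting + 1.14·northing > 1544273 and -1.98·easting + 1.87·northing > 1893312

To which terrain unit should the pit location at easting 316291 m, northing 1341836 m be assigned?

-1.41·316291 + 0.88·1341836 = 734845.370, which is > 721748
-0.02·316291 + 1.14·1341836 = 1523367.220, which is < 1544273
-1.98·316291 + 1.87·1341836 = 1882977.140, which is < 1893312
This sign pattern matches Ford.

Ford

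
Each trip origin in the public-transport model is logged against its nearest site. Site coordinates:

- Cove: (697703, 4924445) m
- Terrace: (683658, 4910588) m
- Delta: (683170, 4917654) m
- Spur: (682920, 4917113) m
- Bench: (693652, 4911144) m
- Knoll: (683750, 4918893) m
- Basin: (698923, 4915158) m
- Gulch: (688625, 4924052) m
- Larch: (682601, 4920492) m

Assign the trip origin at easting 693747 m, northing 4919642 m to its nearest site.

Squared distances to each site:
Cove: 38718745.000; Terrace: 183762837.000; Delta: 115825073.000; Spur: 123619770.000; Bench: 72225029.000; Knoll: 100501010.000; Basin: 46897232.000; Gulch: 45682984.000; Larch: 124955816.000.
Minimum at Cove.

Cove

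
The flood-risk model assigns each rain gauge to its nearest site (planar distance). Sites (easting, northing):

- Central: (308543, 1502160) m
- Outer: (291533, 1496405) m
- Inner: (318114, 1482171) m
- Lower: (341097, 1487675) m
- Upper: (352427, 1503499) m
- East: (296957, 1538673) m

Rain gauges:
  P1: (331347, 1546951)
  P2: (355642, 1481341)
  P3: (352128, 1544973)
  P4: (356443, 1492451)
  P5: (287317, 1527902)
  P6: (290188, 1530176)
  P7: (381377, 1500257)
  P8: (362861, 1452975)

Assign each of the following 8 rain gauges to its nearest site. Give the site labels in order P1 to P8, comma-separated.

P1 → East (d²=1251197384.00)
P2 → Lower (d²=251676581.00)
P3 → Upper (d²=1720182077.00)
P4 → Upper (d²=138186560.00)
P5 → East (d²=208944041.00)
P6 → East (d²=118018370.00)
P7 → Upper (d²=848613064.00)
P8 → Lower (d²=1677761696.00)

East, Lower, Upper, Upper, East, East, Upper, Lower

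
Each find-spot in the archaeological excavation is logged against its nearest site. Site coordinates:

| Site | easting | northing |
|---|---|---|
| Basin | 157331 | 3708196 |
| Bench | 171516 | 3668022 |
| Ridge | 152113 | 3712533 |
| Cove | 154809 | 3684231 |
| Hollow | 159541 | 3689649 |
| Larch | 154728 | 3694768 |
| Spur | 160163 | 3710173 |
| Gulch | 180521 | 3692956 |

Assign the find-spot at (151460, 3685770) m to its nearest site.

Cove

Squared distances to each site:
Basin: 537394117.000; Bench: 717234640.000; Ridge: 716684578.000; Cove: 13584322.000; Hollow: 80349202.000; Larch: 91643828.000; Spur: 671248618.000; Gulch: 896180317.000.
Minimum at Cove.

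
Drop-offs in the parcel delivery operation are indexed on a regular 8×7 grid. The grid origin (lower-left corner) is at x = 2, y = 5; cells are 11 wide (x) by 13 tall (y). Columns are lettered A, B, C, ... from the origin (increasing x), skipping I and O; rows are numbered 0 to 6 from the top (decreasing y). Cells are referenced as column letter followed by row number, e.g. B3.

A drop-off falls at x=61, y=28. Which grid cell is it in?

F5

Column index: ⌊(61 − 2) / 11⌋ = ⌊5.364⌋ = 5 → column F
Row offset from origin: ⌊(28 − 5) / 13⌋ = ⌊1.769⌋ = 1 → row 5 (counted from top)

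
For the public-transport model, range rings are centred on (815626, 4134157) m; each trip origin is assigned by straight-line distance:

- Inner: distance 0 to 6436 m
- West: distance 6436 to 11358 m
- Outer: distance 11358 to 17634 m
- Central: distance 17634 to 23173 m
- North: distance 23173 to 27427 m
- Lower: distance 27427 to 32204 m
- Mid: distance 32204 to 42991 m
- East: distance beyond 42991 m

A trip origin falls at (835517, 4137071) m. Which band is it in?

Central

Distance = √((835517−815626)² + (4137071−4134157)²) = √(395651881.000 + 8491396.000) = 20103.315 m.
17634 ≤ 20103.315 < 23173 → Central.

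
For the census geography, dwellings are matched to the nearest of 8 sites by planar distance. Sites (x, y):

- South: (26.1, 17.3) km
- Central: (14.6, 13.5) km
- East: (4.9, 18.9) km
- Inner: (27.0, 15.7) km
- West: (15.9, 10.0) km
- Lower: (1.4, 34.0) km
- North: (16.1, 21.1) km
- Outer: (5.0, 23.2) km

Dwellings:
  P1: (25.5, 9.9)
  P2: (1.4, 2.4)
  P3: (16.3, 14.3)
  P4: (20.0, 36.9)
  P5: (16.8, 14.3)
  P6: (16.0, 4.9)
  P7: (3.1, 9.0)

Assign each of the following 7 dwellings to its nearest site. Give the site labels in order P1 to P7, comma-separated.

Inner, West, Central, North, Central, West, East

P1 → Inner (d²=35.89)
P2 → West (d²=268.01)
P3 → Central (d²=3.53)
P4 → North (d²=264.85)
P5 → Central (d²=5.48)
P6 → West (d²=26.02)
P7 → East (d²=101.25)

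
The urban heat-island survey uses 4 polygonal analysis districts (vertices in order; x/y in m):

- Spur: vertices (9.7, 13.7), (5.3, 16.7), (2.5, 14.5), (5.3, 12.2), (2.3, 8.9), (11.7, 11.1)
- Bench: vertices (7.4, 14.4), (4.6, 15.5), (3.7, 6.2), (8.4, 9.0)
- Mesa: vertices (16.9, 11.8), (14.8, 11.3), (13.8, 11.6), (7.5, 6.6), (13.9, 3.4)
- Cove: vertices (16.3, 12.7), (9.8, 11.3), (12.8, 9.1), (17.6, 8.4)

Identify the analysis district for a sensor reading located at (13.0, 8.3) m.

Mesa

Cast a ray rightward from (13.0, 8.3). For each polygon, the edges (by vertex number in listed order) whose endpoints lie on opposite sides of y = 8.3, where each meets that height, and whether that is right or left of the point:
Spur: no edge straddles that height → 0 crossings.
Bench: 2–3 at x≈3.90 (left), 3–4 at x≈7.23 (left) → 0 crossings.
Mesa: 3–4 at x≈9.64 (left), 5–1 at x≈15.65 (right) → 1 crossing.
Cove: no edge straddles that height → 0 crossings.
Only Mesa has an odd count, so the point is inside Mesa.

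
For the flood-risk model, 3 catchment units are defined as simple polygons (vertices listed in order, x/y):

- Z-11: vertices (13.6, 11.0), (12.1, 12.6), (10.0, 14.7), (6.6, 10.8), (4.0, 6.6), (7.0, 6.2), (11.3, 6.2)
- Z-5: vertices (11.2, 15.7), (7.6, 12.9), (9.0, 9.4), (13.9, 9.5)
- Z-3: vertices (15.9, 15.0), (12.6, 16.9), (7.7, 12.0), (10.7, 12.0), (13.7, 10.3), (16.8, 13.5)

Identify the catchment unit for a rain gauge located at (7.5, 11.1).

Z-11

Cast a ray rightward from (7.5, 11.1). For each polygon, the edges (by vertex number in listed order) whose endpoints lie on opposite sides of y = 11.1, where each meets that height, and whether that is right or left of the point:
Z-11: 1–2 at x≈13.51 (right), 3–4 at x≈6.86 (left) → 1 crossing.
Z-5: 2–3 at x≈8.32 (right), 4–1 at x≈13.20 (right) → 2 crossings.
Z-3: 4–5 at x≈12.29 (right), 5–6 at x≈14.47 (right) → 2 crossings.
Only Z-11 has an odd count, so the point is inside Z-11.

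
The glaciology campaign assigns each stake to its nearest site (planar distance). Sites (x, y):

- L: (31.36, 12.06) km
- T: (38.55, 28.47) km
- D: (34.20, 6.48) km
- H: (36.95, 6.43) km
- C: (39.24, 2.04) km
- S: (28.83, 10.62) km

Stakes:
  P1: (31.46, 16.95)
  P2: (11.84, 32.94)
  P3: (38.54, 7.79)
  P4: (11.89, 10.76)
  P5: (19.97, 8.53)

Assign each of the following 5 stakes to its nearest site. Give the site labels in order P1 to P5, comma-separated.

L, T, H, S, S

P1 → L (d²=23.92)
P2 → T (d²=733.40)
P3 → H (d²=4.38)
P4 → S (d²=286.98)
P5 → S (d²=82.87)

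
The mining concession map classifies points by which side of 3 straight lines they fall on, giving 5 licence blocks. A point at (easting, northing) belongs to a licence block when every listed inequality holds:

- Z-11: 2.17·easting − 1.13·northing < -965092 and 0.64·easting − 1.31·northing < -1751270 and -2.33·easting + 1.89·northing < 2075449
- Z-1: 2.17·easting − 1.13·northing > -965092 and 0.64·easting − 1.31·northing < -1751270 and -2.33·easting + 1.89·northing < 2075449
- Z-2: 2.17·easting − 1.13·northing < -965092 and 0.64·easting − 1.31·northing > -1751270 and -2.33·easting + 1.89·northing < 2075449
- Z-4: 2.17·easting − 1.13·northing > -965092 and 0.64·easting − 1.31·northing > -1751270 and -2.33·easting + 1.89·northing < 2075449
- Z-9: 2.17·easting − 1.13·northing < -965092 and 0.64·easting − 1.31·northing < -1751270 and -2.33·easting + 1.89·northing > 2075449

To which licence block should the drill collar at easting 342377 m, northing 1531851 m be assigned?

2.17·342377 − 1.13·1531851 = -988033.540, which is < -965092
0.64·342377 − 1.31·1531851 = -1787603.530, which is < -1751270
-2.33·342377 + 1.89·1531851 = 2097459.980, which is > 2075449
This sign pattern matches Z-9.

Z-9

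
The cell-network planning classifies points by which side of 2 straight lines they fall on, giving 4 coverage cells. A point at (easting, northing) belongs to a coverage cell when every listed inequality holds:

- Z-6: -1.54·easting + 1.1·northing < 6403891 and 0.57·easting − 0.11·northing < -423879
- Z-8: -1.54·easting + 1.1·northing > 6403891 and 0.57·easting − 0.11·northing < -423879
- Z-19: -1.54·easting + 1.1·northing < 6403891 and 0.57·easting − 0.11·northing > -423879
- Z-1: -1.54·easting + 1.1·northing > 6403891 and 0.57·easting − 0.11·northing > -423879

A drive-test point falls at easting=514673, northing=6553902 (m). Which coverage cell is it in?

-1.54·514673 + 1.1·6553902 = 6416695.780, which is > 6403891
0.57·514673 − 0.11·6553902 = -427565.610, which is < -423879
This sign pattern matches Z-8.

Z-8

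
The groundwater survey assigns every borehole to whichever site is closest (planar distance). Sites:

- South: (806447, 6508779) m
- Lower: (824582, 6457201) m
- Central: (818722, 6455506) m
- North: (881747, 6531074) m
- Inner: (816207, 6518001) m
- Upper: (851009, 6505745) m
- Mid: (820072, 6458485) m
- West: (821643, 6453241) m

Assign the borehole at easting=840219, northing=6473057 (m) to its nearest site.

Lower

Squared distances to each site:
South: 2416609268.000; Lower: 495928505.000; Central: 770158610.000; North: 5090547073.000; Inner: 2596539280.000; Upper: 1184929444.000; Mid: 618244793.000; West: 737741632.000.
Minimum at Lower.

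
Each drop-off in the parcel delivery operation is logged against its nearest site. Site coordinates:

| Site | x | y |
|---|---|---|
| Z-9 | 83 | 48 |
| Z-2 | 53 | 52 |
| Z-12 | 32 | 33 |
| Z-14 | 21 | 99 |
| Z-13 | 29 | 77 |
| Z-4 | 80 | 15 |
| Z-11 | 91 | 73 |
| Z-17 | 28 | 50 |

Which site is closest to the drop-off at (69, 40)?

Squared distances to each site:
Z-9: 260.000; Z-2: 400.000; Z-12: 1418.000; Z-14: 5785.000; Z-13: 2969.000; Z-4: 746.000; Z-11: 1573.000; Z-17: 1781.000.
Minimum at Z-9.

Z-9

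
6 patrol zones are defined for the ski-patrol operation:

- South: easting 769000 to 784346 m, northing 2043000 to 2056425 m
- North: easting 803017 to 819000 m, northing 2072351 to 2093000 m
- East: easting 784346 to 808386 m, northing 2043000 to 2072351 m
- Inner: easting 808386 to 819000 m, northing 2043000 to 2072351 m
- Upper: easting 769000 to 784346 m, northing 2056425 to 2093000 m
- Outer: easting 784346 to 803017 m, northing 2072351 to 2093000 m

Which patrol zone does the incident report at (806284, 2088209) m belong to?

North

The point has easting = 806284 and northing = 2088209.
Only North satisfies 803017 ≤ easting ≤ 819000 and 2072351 ≤ northing ≤ 2093000.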